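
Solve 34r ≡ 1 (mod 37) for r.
34^(-1) ≡ 12 (mod 37). Verification: 34 × 12 = 408 ≡ 1 (mod 37)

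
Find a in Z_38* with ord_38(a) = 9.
5 has order 9 mod 38 since 5^{9} ≡ 1 (mod 38) and no smaller power works.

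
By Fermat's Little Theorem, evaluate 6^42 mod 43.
By Fermat's Little Theorem, 6^{42} ≡ 1 (mod 43) since 43 is prime and gcd(6, 43) = 1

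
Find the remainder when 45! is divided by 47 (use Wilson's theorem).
(46)! = (45)! × (46) ≡ -1 (mod 47). So (45)! ≡ -1 × (46)^(-1) ≡ (-1)×(-1) = 1 (mod 47)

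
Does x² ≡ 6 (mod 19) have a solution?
By Euler's criterion: 6^{9} ≡ 1 (mod 19). Since this equals 1, 6 is a QR.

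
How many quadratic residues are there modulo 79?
For prime 79, there are (p-1)/2 = (79-1)/2 = 39 quadratic residues (excluding 0).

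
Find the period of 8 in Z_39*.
Powers of 8 mod 39: 8^1≡8, 8^2≡25, 8^3≡5, 8^4≡1. Order = 4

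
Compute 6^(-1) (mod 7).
6

Using Extended Euclidean Algorithm:
gcd(6, 7) = 1
Bezout coefficients: 6 × -1 + 7 × 1 = 1
So 6 × -1 ≡ 1 (mod 7)
The inverse is -1 mod 7 = 6
Verification: 6 × 6 = 36 = 5 × 7 + 1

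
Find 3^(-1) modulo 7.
5

Using Extended Euclidean Algorithm:
gcd(3, 7) = 1
Bezout coefficients: 3 × -2 + 7 × 1 = 1
So 3 × -2 ≡ 1 (mod 7)
The inverse is -2 mod 7 = 5
Verification: 3 × 5 = 15 = 2 × 7 + 1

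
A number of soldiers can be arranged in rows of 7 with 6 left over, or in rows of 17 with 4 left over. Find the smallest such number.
M = 7 × 17 = 119. M₁ = 17, y₁ ≡ 5 (mod 7). M₂ = 7, y₂ ≡ 5 (mod 17). x = 6×17×5 + 4×7×5 ≡ 55 (mod 119). The smallest positive such number is 55.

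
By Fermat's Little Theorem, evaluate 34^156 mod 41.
By Fermat: 34^{40} ≡ 1 (mod 41). 156 = 3×40 + 36. So 34^{156} ≡ 34^{36} ≡ 25 (mod 41)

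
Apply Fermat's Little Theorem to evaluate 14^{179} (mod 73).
26

By Fermat's Little Theorem, a^(p-1) ≡ 1 (mod p) for prime p and gcd(a, p) = 1
Here p = 73, so 14^72 ≡ 1 (mod 73)
We can reduce the exponent: 179 mod 72 = 35
So 14^179 ≡ 14^35 (mod 73)
Computing: 14^35 mod 73 = 26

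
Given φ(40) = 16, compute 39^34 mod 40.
By Euler: 39^{16} ≡ 1 (mod 40) since gcd(39, 40) = 1. 34 = 2×16 + 2. So 39^{34} ≡ 39^{2} ≡ 1 (mod 40)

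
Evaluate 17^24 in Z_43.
Using repeated squaring. 24 = 16 + 8 (binary 11000). Repeated squaring mod 43: 17^1 ≡ 17; 17^2 ≡ 17² = 289 ≡ 31; 17^4 ≡ 31² = 961 ≡ 15; 17^8 ≡ 15² = 225 ≡ 10; 17^16 ≡ 10² = 100 ≡ 14. Multiply: 17^24 = 17^16 × 17^8 ≡ 14 × 10 (mod 43): 14 × 10 = 140 ≡ 11. So 17^24 ≡ 11 (mod 43).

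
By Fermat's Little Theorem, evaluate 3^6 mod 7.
By Fermat's Little Theorem, 3^{6} ≡ 1 (mod 7) since 7 is prime and gcd(3, 7) = 1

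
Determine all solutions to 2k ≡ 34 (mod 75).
17

Since gcd(2, 75) = 1 divides 34, a solution exists.
Multiply both sides by the inverse of 2 mod 75:
  2^(-1) mod 75 = 38
  x ≡ 38 × 34 ≡ 1292 ≡ 17 (mod 75)
Verification: 2 × 17 = 34 = 0 × 75 + 34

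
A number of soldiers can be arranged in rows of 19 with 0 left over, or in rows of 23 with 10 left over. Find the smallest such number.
M = 19 × 23 = 437. M₁ = 23, y₁ ≡ 5 (mod 19). M₂ = 19, y₂ ≡ 17 (mod 23). t = 0×23×5 + 10×19×17 ≡ 171 (mod 437). The smallest positive such number is 171.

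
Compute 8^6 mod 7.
8 ≡ 1 (mod 7). 6 = 4 + 2 (binary 110). Repeated squaring mod 7: 1^1 ≡ 1; 1^2 ≡ 1² = 1 ≡ 1; 1^4 ≡ 1² = 1 ≡ 1. Multiply: 8^6 ≡ 1^4 × 1^2 ≡ 1 × 1 (mod 7): 1 × 1 = 1 ≡ 1. So 8^6 ≡ 1 (mod 7).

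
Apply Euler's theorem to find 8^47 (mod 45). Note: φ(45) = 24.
By Euler: 8^{24} ≡ 1 (mod 45) since gcd(8, 45) = 1. 47 = 1×24 + 23. So 8^{47} ≡ 8^{23} ≡ 17 (mod 45)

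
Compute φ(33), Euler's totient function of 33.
20

Prime factorization: 33 = 3 × 11
Using the formula φ(n) = n × Π(1 - 1/p) for each prime factor p:
φ(33) = 33 × (1 - 1/3) × (1 - 1/11)
φ(33) = 20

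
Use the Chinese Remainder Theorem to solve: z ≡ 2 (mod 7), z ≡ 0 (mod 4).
M = 7 × 4 = 28. M₁ = 4, y₁ ≡ 2 (mod 7). M₂ = 7, y₂ ≡ 3 (mod 4). z = 2×4×2 + 0×7×3 ≡ 16 (mod 28)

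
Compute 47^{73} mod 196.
103

Using successive squaring:
Binary expansion of 73: 1001001
Powers of 47 mod 196 (each is the square of the previous):
  47^1 ≡ 47 (mod 196)
  47^2 ≡ 47² = 2209 ≡ 53 (mod 196)
  47^4 ≡ 53² = 2809 ≡ 65 (mod 196)
  47^8 ≡ 65² = 4225 ≡ 109 (mod 196)
  47^16 ≡ 109² = 11881 ≡ 121 (mod 196)
  47^32 ≡ 121² = 14641 ≡ 137 (mod 196)
  47^64 ≡ 137² = 18769 ≡ 149 (mod 196)
73 = 64 + 8 + 1, so 47^73 = 47^64 × 47^8 × 47^1 ≡ 149 × 109 × 47 (mod 196)
Multiplying step by step:
  149 × 109 = 16241 ≡ 169 (mod 196)
  169 × 47 = 7943 ≡ 103 (mod 196)
Result: 47^73 ≡ 103 (mod 196)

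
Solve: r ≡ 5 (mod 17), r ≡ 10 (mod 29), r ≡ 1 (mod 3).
M = 17 × 29 × 3 = 1479. M₁ = 87, y₁ ≡ 9 (mod 17). M₂ = 51, y₂ ≡ 4 (mod 29). M₃ = 493, y₃ ≡ 1 (mod 3). r = 5×87×9 + 10×51×4 + 1×493×1 ≡ 532 (mod 1479)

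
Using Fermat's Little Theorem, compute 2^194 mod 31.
By Fermat: 2^{30} ≡ 1 (mod 31). 194 ≡ 14 (mod 30). So 2^{194} ≡ 2^{14} ≡ 16 (mod 31)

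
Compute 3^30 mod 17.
Using Fermat: 3^{16} ≡ 1 (mod 17). 30 ≡ 14 (mod 16). So 3^{30} ≡ 3^{14} ≡ 2 (mod 17)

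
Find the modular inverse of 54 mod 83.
54^(-1) ≡ 20 (mod 83). Verification: 54 × 20 = 1080 ≡ 1 (mod 83)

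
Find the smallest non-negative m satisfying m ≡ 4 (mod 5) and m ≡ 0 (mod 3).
M = 5 × 3 = 15. M₁ = 3, y₁ ≡ 2 (mod 5). M₂ = 5, y₂ ≡ 2 (mod 3). m = 4×3×2 + 0×5×2 ≡ 9 (mod 15)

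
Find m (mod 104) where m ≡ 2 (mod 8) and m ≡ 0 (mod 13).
M = 8 × 13 = 104. M₁ = 13, y₁ ≡ 5 (mod 8). M₂ = 8, y₂ ≡ 5 (mod 13). m = 2×13×5 + 0×8×5 ≡ 26 (mod 104)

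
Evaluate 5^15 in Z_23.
Using repeated squaring. 15 = 8 + 4 + 2 + 1 (binary 1111). Repeated squaring mod 23: 5^1 ≡ 5; 5^2 ≡ 5² = 25 ≡ 2; 5^4 ≡ 2² = 4 ≡ 4; 5^8 ≡ 4² = 16 ≡ 16. Multiply: 5^15 = 5^8 × 5^4 × 5^2 × 5^1 ≡ 16 × 4 × 2 × 5 (mod 23): 16 × 4 = 64 ≡ 18; 18 × 2 = 36 ≡ 13; 13 × 5 = 65 ≡ 19. So 5^15 ≡ 19 (mod 23).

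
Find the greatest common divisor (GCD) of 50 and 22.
2

Using the Euclidean algorithm:
50 = 2 × 22 + 6
22 = 3 × 6 + 4
6 = 1 × 4 + 2
4 = 2 × 2 + 0

GCD(50, 22) = 2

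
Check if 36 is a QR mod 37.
By Euler's criterion: 36^{18} ≡ 1 (mod 37). Since this equals 1, 36 is a QR.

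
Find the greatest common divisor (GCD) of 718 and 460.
2

Using the Euclidean algorithm:
718 = 1 × 460 + 258
460 = 1 × 258 + 202
258 = 1 × 202 + 56
202 = 3 × 56 + 34
56 = 1 × 34 + 22
34 = 1 × 22 + 12
22 = 1 × 12 + 10
12 = 1 × 10 + 2
10 = 5 × 2 + 0

GCD(718, 460) = 2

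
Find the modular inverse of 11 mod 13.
11^(-1) ≡ 6 (mod 13). Verification: 11 × 6 = 66 ≡ 1 (mod 13)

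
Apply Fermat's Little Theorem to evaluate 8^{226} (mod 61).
27

By Fermat's Little Theorem, a^(p-1) ≡ 1 (mod p) for prime p and gcd(a, p) = 1
Here p = 61, so 8^60 ≡ 1 (mod 61)
We can reduce the exponent: 226 mod 60 = 46
So 8^226 ≡ 8^46 (mod 61)
Computing: 8^46 mod 61 = 27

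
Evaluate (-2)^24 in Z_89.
Using repeated squaring. (-2) ≡ 87 (mod 89). 24 = 16 + 8 (binary 11000). Repeated squaring mod 89: 87^1 ≡ 87; 87^2 ≡ 87² = 7569 ≡ 4; 87^4 ≡ 4² = 16 ≡ 16; 87^8 ≡ 16² = 256 ≡ 78; 87^16 ≡ 78² = 6084 ≡ 32. Multiply: (-2)^24 ≡ 87^16 × 87^8 ≡ 32 × 78 (mod 89): 32 × 78 = 2496 ≡ 4. So (-2)^24 ≡ 4 (mod 89).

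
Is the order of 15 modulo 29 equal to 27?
No, the actual order is 28, not 27.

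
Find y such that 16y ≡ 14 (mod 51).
20

Since gcd(16, 51) = 1 divides 14, a solution exists.
Multiply both sides by the inverse of 16 mod 51:
  16^(-1) mod 51 = 16
  x ≡ 16 × 14 ≡ 224 ≡ 20 (mod 51)
Verification: 16 × 20 = 320 = 6 × 51 + 14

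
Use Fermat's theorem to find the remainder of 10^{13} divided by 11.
10

By Fermat's Little Theorem, a^(p-1) ≡ 1 (mod p) for prime p and gcd(a, p) = 1
Here p = 11, so 10^10 ≡ 1 (mod 11)
We can reduce the exponent: 13 mod 10 = 3
So 10^13 ≡ 10^3 (mod 11)
Computing: 10^3 mod 11 = 10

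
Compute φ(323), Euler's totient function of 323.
288

Prime factorization: 323 = 17 × 19
Using the formula φ(n) = n × Π(1 - 1/p) for each prime factor p:
φ(323) = 323 × (1 - 1/17) × (1 - 1/19)
φ(323) = 288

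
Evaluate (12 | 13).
(12/13) = 12^{6} mod 13 = 1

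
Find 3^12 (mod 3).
Using repeated squaring. 3 ≡ 0 (mod 3). 12 = 8 + 4 (binary 1100). Repeated squaring mod 3: 0^1 ≡ 0; 0^2 ≡ 0² = 0 ≡ 0; 0^4 ≡ 0² = 0 ≡ 0; 0^8 ≡ 0² = 0 ≡ 0. Multiply: 3^12 ≡ 0^8 × 0^4 ≡ 0 × 0 (mod 3): 0 × 0 = 0 ≡ 0. So 3^12 ≡ 0 (mod 3).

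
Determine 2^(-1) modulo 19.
2^(-1) ≡ 10 (mod 19). Verification: 2 × 10 = 20 ≡ 1 (mod 19)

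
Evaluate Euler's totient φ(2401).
2058

Prime factorization: 2401 = 7^4
Using the formula φ(n) = n × Π(1 - 1/p) for each prime factor p:
φ(2401) = 2401 × (1 - 1/7)
φ(2401) = 2058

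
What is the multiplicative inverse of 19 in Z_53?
14

Using Extended Euclidean Algorithm:
gcd(19, 53) = 1
Bezout coefficients: 19 × 14 + 53 × -5 = 1
So 19 × 14 ≡ 1 (mod 53)
The inverse is 14 mod 53 = 14
Verification: 19 × 14 = 266 = 5 × 53 + 1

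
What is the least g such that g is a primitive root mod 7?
p - 1 = 6 has prime divisors 2, 3. h is a primitive root mod 7 iff h^(6/q) ≢ 1 (mod 7) for each such q.
h = 2: 2^3 ≡ 1, 2^2 ≡ 4 (mod 7); 2^3 ≡ 1, so not a primitive root.
h = 3: 3^3 ≡ 6, 3^2 ≡ 2 (mod 7); none is 1, so 3 has order 6 and is a primitive root.
The smallest primitive root mod 7 is g = 3.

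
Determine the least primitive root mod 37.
p - 1 = 36 has prime divisors 2, 3. h is a primitive root mod 37 iff h^(36/q) ≢ 1 (mod 37) for each such q.
h = 2: 2^18 ≡ 36, 2^12 ≡ 26 (mod 37); none is 1, so 2 has order 36 and is a primitive root.
The smallest primitive root mod 37 is g = 2.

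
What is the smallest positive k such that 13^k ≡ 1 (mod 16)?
Powers of 13 mod 16: 13^1≡13, 13^2≡9, 13^3≡5, 13^4≡1. Order = 4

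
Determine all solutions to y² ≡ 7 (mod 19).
The square roots of 7 mod 19 are 11 and 8. Verify: 11² = 121 ≡ 7 (mod 19)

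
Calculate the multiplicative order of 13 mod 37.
Powers of 13 mod 37: 13^1≡13, 13^2≡21, 13^3≡14, 13^4≡34, 13^5≡35, 13^6≡11, 13^7≡32, 13^8≡9, 13^9≡6, 13^10≡4, 13^11≡15, 13^12≡10, 13^13≡19, 13^14≡25, 13^15≡29, 13^16≡7, 13^17≡17, 13^18≡36, 13^19≡24, 13^20≡16, 13^21≡23, 13^22≡3, 13^23≡2, 13^24≡26, 13^25≡5, 13^26≡28, 13^27≡31, 13^28≡33, 13^29≡22, 13^30≡27, 13^31≡18, 13^32≡12, 13^33≡8, 13^34≡30, 13^35≡20, 13^36≡1. Order = 36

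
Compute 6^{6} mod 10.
6

Using successive squaring:
Binary expansion of 6: 110
Powers of 6 mod 10 (each is the square of the previous):
  6^1 ≡ 6 (mod 10)
  6^2 ≡ 6² = 36 ≡ 6 (mod 10)
  6^4 ≡ 6² = 36 ≡ 6 (mod 10)
6 = 4 + 2, so 6^6 = 6^4 × 6^2 ≡ 6 × 6 (mod 10)
Multiplying step by step:
  6 × 6 = 36 ≡ 6 (mod 10)
Result: 6^6 ≡ 6 (mod 10)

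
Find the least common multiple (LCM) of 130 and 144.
9360

First find GCD(130, 144) using the Euclidean algorithm:
130 = 0 × 144 + 130
144 = 1 × 130 + 14
130 = 9 × 14 + 4
14 = 3 × 4 + 2
4 = 2 × 2 + 0
GCD(130, 144) = 2

LCM formula: LCM(a, b) = (a × b) / GCD(a, b)
LCM(130, 144) = (130 × 144) / 2
LCM(130, 144) = 18720 / 2
LCM(130, 144) = 9360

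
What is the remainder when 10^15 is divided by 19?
Using repeated squaring. 15 = 8 + 4 + 2 + 1 (binary 1111). Repeated squaring mod 19: 10^1 ≡ 10; 10^2 ≡ 10² = 100 ≡ 5; 10^4 ≡ 5² = 25 ≡ 6; 10^8 ≡ 6² = 36 ≡ 17. Multiply: 10^15 = 10^8 × 10^4 × 10^2 × 10^1 ≡ 17 × 6 × 5 × 10 (mod 19): 17 × 6 = 102 ≡ 7; 7 × 5 = 35 ≡ 16; 16 × 10 = 160 ≡ 8. So 10^15 ≡ 8 (mod 19).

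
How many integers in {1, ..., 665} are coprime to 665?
432

Prime factorization: 665 = 5 × 7 × 19
Using the formula φ(n) = n × Π(1 - 1/p) for each prime factor p:
φ(665) = 665 × (1 - 1/5) × (1 - 1/7) × (1 - 1/19)
φ(665) = 432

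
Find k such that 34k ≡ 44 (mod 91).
12

Since gcd(34, 91) = 1 divides 44, a solution exists.
Multiply both sides by the inverse of 34 mod 91:
  34^(-1) mod 91 = 83
  x ≡ 83 × 44 ≡ 3652 ≡ 12 (mod 91)
Verification: 34 × 12 = 408 = 4 × 91 + 44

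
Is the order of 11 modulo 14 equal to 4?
No, the actual order is 3, not 4.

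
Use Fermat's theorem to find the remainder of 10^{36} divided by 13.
1

By Fermat's Little Theorem, a^(p-1) ≡ 1 (mod p) for prime p and gcd(a, p) = 1
Here p = 13, so 10^12 ≡ 1 (mod 13)
We can reduce the exponent: 36 mod 12 = 0
So 10^36 ≡ 10^0 (mod 13)
Computing: 10^0 mod 13 = 1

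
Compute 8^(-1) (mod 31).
8^(-1) ≡ 4 (mod 31). Verification: 8 × 4 = 32 ≡ 1 (mod 31)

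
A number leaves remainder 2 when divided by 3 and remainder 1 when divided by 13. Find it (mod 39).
M = 3 × 13 = 39. M₁ = 13, y₁ ≡ 1 (mod 3). M₂ = 3, y₂ ≡ 9 (mod 13). y = 2×13×1 + 1×3×9 ≡ 14 (mod 39)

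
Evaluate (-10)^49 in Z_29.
Using Fermat: (-10)^{28} ≡ 1 (mod 29). 49 ≡ 21 (mod 28). So (-10)^{49} ≡ (-10)^{21} ≡ 17 (mod 29)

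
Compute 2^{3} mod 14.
8

Using successive squaring:
Binary expansion of 3: 11
Powers of 2 mod 14 (each is the square of the previous):
  2^1 ≡ 2 (mod 14)
  2^2 ≡ 2² = 4 ≡ 4 (mod 14)
3 = 2 + 1, so 2^3 = 2^2 × 2^1 ≡ 4 × 2 (mod 14)
Multiplying step by step:
  4 × 2 = 8 ≡ 8 (mod 14)
Result: 2^3 ≡ 8 (mod 14)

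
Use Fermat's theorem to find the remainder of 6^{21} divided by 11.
6

By Fermat's Little Theorem, a^(p-1) ≡ 1 (mod p) for prime p and gcd(a, p) = 1
Here p = 11, so 6^10 ≡ 1 (mod 11)
We can reduce the exponent: 21 mod 10 = 1
So 6^21 ≡ 6^1 (mod 11)
Computing: 6^1 mod 11 = 6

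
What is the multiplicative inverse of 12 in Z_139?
12^(-1) ≡ 58 (mod 139). Verification: 12 × 58 = 696 ≡ 1 (mod 139)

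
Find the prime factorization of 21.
3 × 7

Divide by primes starting from smallest:
21 ÷ 3 = 7
7 ÷ 7 = 1

21 = 3 × 7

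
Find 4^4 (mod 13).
4 = 4 (binary 100). Repeated squaring mod 13: 4^1 ≡ 4; 4^2 ≡ 4² = 16 ≡ 3; 4^4 ≡ 3² = 9 ≡ 9. So 4^4 ≡ 9 (mod 13).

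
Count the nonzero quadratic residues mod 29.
For prime 29, there are (p-1)/2 = (29-1)/2 = 14 quadratic residues (excluding 0).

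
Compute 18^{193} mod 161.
123

Using successive squaring:
Binary expansion of 193: 11000001
Powers of 18 mod 161 (each is the square of the previous):
  18^1 ≡ 18 (mod 161)
  18^2 ≡ 18² = 324 ≡ 2 (mod 161)
  18^4 ≡ 2² = 4 ≡ 4 (mod 161)
  18^8 ≡ 4² = 16 ≡ 16 (mod 161)
  18^16 ≡ 16² = 256 ≡ 95 (mod 161)
  18^32 ≡ 95² = 9025 ≡ 9 (mod 161)
  18^64 ≡ 9² = 81 ≡ 81 (mod 161)
  18^128 ≡ 81² = 6561 ≡ 121 (mod 161)
193 = 128 + 64 + 1, so 18^193 = 18^128 × 18^64 × 18^1 ≡ 121 × 81 × 18 (mod 161)
Multiplying step by step:
  121 × 81 = 9801 ≡ 141 (mod 161)
  141 × 18 = 2538 ≡ 123 (mod 161)
Result: 18^193 ≡ 123 (mod 161)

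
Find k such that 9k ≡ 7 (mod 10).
3

Since gcd(9, 10) = 1 divides 7, a solution exists.
Multiply both sides by the inverse of 9 mod 10:
  9^(-1) mod 10 = 9
  x ≡ 9 × 7 ≡ 63 ≡ 3 (mod 10)
Verification: 9 × 3 = 27 = 2 × 10 + 7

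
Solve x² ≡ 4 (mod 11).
The square roots of 4 mod 11 are 9 and 2. Verify: 9² = 81 ≡ 4 (mod 11)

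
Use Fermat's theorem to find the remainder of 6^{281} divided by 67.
26

By Fermat's Little Theorem, a^(p-1) ≡ 1 (mod p) for prime p and gcd(a, p) = 1
Here p = 67, so 6^66 ≡ 1 (mod 67)
We can reduce the exponent: 281 mod 66 = 17
So 6^281 ≡ 6^17 (mod 67)
Computing: 6^17 mod 67 = 26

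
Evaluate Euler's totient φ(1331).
1210

Prime factorization: 1331 = 11^3
Using the formula φ(n) = n × Π(1 - 1/p) for each prime factor p:
φ(1331) = 1331 × (1 - 1/11)
φ(1331) = 1210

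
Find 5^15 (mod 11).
Using Fermat: 5^{10} ≡ 1 (mod 11). 15 ≡ 5 (mod 10). So 5^{15} ≡ 5^{5} ≡ 1 (mod 11)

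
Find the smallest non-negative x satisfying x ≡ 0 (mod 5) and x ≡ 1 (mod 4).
M = 5 × 4 = 20. M₁ = 4, y₁ ≡ 4 (mod 5). M₂ = 5, y₂ ≡ 1 (mod 4). x = 0×4×4 + 1×5×1 ≡ 5 (mod 20)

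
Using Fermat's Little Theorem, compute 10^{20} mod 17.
4

By Fermat's Little Theorem, a^(p-1) ≡ 1 (mod p) for prime p and gcd(a, p) = 1
Here p = 17, so 10^16 ≡ 1 (mod 17)
We can reduce the exponent: 20 mod 16 = 4
So 10^20 ≡ 10^4 (mod 17)
Computing: 10^4 mod 17 = 4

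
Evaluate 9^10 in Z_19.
10 = 8 + 2 (binary 1010). Repeated squaring mod 19: 9^1 ≡ 9; 9^2 ≡ 9² = 81 ≡ 5; 9^4 ≡ 5² = 25 ≡ 6; 9^8 ≡ 6² = 36 ≡ 17. Multiply: 9^10 = 9^8 × 9^2 ≡ 17 × 5 (mod 19): 17 × 5 = 85 ≡ 9. So 9^10 ≡ 9 (mod 19).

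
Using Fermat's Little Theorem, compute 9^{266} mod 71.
57

By Fermat's Little Theorem, a^(p-1) ≡ 1 (mod p) for prime p and gcd(a, p) = 1
Here p = 71, so 9^70 ≡ 1 (mod 71)
We can reduce the exponent: 266 mod 70 = 56
So 9^266 ≡ 9^56 (mod 71)
Computing: 9^56 mod 71 = 57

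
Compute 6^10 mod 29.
10 = 8 + 2 (binary 1010). Repeated squaring mod 29: 6^1 ≡ 6; 6^2 ≡ 6² = 36 ≡ 7; 6^4 ≡ 7² = 49 ≡ 20; 6^8 ≡ 20² = 400 ≡ 23. Multiply: 6^10 = 6^8 × 6^2 ≡ 23 × 7 (mod 29): 23 × 7 = 161 ≡ 16. So 6^10 ≡ 16 (mod 29).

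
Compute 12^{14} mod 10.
4

Using successive squaring:
Binary expansion of 14: 1110
Powers of 12 mod 10 (each is the square of the previous):
  12^1 ≡ 2 (mod 10)
  12^2 ≡ 2² = 4 ≡ 4 (mod 10)
  12^4 ≡ 4² = 16 ≡ 6 (mod 10)
  12^8 ≡ 6² = 36 ≡ 6 (mod 10)
14 = 8 + 4 + 2, so 12^14 = 12^8 × 12^4 × 12^2 ≡ 6 × 6 × 4 (mod 10)
Multiplying step by step:
  6 × 6 = 36 ≡ 6 (mod 10)
  6 × 4 = 24 ≡ 4 (mod 10)
Result: 12^14 ≡ 4 (mod 10)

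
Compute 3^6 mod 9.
6 = 4 + 2 (binary 110). Repeated squaring mod 9: 3^1 ≡ 3; 3^2 ≡ 3² = 9 ≡ 0; 3^4 ≡ 0² = 0 ≡ 0. Multiply: 3^6 = 3^4 × 3^2 ≡ 0 × 0 (mod 9): 0 × 0 = 0 ≡ 0. So 3^6 ≡ 0 (mod 9).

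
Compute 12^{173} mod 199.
191

Using successive squaring:
Binary expansion of 173: 10101101
Powers of 12 mod 199 (each is the square of the previous):
  12^1 ≡ 12 (mod 199)
  12^2 ≡ 12² = 144 ≡ 144 (mod 199)
  12^4 ≡ 144² = 20736 ≡ 40 (mod 199)
  12^8 ≡ 40² = 1600 ≡ 8 (mod 199)
  12^16 ≡ 8² = 64 ≡ 64 (mod 199)
  12^32 ≡ 64² = 4096 ≡ 116 (mod 199)
  12^64 ≡ 116² = 13456 ≡ 123 (mod 199)
  12^128 ≡ 123² = 15129 ≡ 5 (mod 199)
173 = 128 + 32 + 8 + 4 + 1, so 12^173 = 12^128 × 12^32 × 12^8 × 12^4 × 12^1 ≡ 5 × 116 × 8 × 40 × 12 (mod 199)
Multiplying step by step:
  5 × 116 = 580 ≡ 182 (mod 199)
  182 × 8 = 1456 ≡ 63 (mod 199)
  63 × 40 = 2520 ≡ 132 (mod 199)
  132 × 12 = 1584 ≡ 191 (mod 199)
Result: 12^173 ≡ 191 (mod 199)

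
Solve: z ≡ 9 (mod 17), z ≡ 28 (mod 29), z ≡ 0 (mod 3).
M = 17 × 29 × 3 = 1479. M₁ = 87, y₁ ≡ 9 (mod 17). M₂ = 51, y₂ ≡ 4 (mod 29). M₃ = 493, y₃ ≡ 1 (mod 3). z = 9×87×9 + 28×51×4 + 0×493×1 ≡ 927 (mod 1479)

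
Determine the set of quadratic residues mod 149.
QRs mod 149: {1, 4, 5, 6, 7, 9, 16, 17, 19, 20, 22, 24, 25, 26, 28, 29, 30, 31, 33, 35, 36, 37, 39, 42, 45, 46, 47, 49, 53, 54, 61, 63, 64, 67, 68, 69, 73, 76, 80, 81, 82, 85, 86, 88, 95, 96, 100, 102, 103, 104, 107, 110, 112, 113, 114, 116, 118, 119, 120, 121, 123, 124, 125, 127, 129, 130, 132, 133, 140, 142, 143, 144, 145, 148}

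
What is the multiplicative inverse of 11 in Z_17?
14

Using Extended Euclidean Algorithm:
gcd(11, 17) = 1
Bezout coefficients: 11 × -3 + 17 × 2 = 1
So 11 × -3 ≡ 1 (mod 17)
The inverse is -3 mod 17 = 14
Verification: 11 × 14 = 154 = 9 × 17 + 1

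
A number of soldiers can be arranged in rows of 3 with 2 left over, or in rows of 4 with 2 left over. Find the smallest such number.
M = 3 × 4 = 12. M₁ = 4, y₁ ≡ 1 (mod 3). M₂ = 3, y₂ ≡ 3 (mod 4). t = 2×4×1 + 2×3×3 ≡ 2 (mod 12). The smallest positive such number is 2.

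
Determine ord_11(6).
Powers of 6 mod 11: 6^1≡6, 6^2≡3, 6^3≡7, 6^4≡9, 6^5≡10, 6^6≡5, 6^7≡8, 6^8≡4, 6^9≡2, 6^10≡1. Order = 10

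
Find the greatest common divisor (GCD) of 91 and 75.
1

Using the Euclidean algorithm:
91 = 1 × 75 + 16
75 = 4 × 16 + 11
16 = 1 × 11 + 5
11 = 2 × 5 + 1
5 = 5 × 1 + 0

GCD(91, 75) = 1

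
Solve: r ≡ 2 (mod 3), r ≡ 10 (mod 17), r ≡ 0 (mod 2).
M = 3 × 17 × 2 = 102. M₁ = 34, y₁ ≡ 1 (mod 3). M₂ = 6, y₂ ≡ 3 (mod 17). M₃ = 51, y₃ ≡ 1 (mod 2). r = 2×34×1 + 10×6×3 + 0×51×1 ≡ 44 (mod 102)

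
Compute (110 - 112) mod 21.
19

(110 - 112) = -2
-2 mod 21 = 19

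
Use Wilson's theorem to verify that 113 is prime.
(112)! mod 113 = 112. Since this equals -1 (mod 113), Wilson confirms 113 is prime.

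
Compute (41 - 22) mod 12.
7

(41 - 22) = 19
19 mod 12 = 7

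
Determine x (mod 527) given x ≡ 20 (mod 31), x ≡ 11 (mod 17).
113

Using the Chinese Remainder Theorem:
M = product of moduli = 527
For equation 1: M_1 = 17, 17 ≡ 17 (mod 31), inverse of 17 mod 31 is 11 (check: 17 × 11 = 187 ≡ 1 (mod 31))
For equation 2: M_2 = 31, 31 ≡ 14 (mod 17), inverse of 31 mod 17 is 11 (check: 14 × 11 = 154 ≡ 1 (mod 17))
Combine: x ≡ Σ r_i×M_i×(M_i⁻¹ mod m_i) = 20×17×11 + 11×31×11 = 3740 + 3751 = 7491
7491 mod 527 = 113
x ≡ 113 (mod 527)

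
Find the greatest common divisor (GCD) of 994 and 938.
14

Using the Euclidean algorithm:
994 = 1 × 938 + 56
938 = 16 × 56 + 42
56 = 1 × 42 + 14
42 = 3 × 14 + 0

GCD(994, 938) = 14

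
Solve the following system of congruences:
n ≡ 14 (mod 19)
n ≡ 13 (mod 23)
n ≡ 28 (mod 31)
3624

Using the Chinese Remainder Theorem:
M = product of moduli = 13547
For equation 1: M_1 = 713, 713 ≡ 10 (mod 19), inverse of 713 mod 19 is 2 (check: 10 × 2 = 20 ≡ 1 (mod 19))
For equation 2: M_2 = 589, 589 ≡ 14 (mod 23), inverse of 589 mod 23 is 5 (check: 14 × 5 = 70 ≡ 1 (mod 23))
For equation 3: M_3 = 437, 437 ≡ 3 (mod 31), inverse of 437 mod 31 is 21 (check: 3 × 21 = 63 ≡ 1 (mod 31))
Combine: n ≡ Σ r_i×M_i×(M_i⁻¹ mod m_i) = 14×713×2 + 13×589×5 + 28×437×21 = 19964 + 38285 + 256956 = 315205
315205 mod 13547 = 3624
n ≡ 3624 (mod 13547)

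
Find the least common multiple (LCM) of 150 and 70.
1050

First find GCD(150, 70) using the Euclidean algorithm:
150 = 2 × 70 + 10
70 = 7 × 10 + 0
GCD(150, 70) = 10

LCM formula: LCM(a, b) = (a × b) / GCD(a, b)
LCM(150, 70) = (150 × 70) / 10
LCM(150, 70) = 10500 / 10
LCM(150, 70) = 1050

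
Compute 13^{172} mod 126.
85

Using successive squaring:
Binary expansion of 172: 10101100
Powers of 13 mod 126 (each is the square of the previous):
  13^1 ≡ 13 (mod 126)
  13^2 ≡ 13² = 169 ≡ 43 (mod 126)
  13^4 ≡ 43² = 1849 ≡ 85 (mod 126)
  13^8 ≡ 85² = 7225 ≡ 43 (mod 126)
  13^16 ≡ 43² = 1849 ≡ 85 (mod 126)
  13^32 ≡ 85² = 7225 ≡ 43 (mod 126)
  13^64 ≡ 43² = 1849 ≡ 85 (mod 126)
  13^128 ≡ 85² = 7225 ≡ 43 (mod 126)
172 = 128 + 32 + 8 + 4, so 13^172 = 13^128 × 13^32 × 13^8 × 13^4 ≡ 43 × 43 × 43 × 85 (mod 126)
Multiplying step by step:
  43 × 43 = 1849 ≡ 85 (mod 126)
  85 × 43 = 3655 ≡ 1 (mod 126)
  1 × 85 = 85 ≡ 85 (mod 126)
Result: 13^172 ≡ 85 (mod 126)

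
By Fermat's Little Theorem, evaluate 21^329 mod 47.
By Fermat: 21^{46} ≡ 1 (mod 47). 329 = 7×46 + 7. So 21^{329} ≡ 21^{7} ≡ 37 (mod 47)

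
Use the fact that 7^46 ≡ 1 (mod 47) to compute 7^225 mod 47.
By Fermat: 7^{46} ≡ 1 (mod 47). 225 = 4×46 + 41. So 7^{225} ≡ 7^{41} ≡ 42 (mod 47)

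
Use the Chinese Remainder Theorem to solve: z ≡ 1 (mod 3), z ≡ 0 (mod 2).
M = 3 × 2 = 6. M₁ = 2, y₁ ≡ 2 (mod 3). M₂ = 3, y₂ ≡ 1 (mod 2). z = 1×2×2 + 0×3×1 ≡ 4 (mod 6)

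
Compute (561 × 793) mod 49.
2

(561 × 793) = 444873
444873 mod 49 = 2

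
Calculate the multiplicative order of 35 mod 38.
Powers of 35 mod 38: 35^1≡35, 35^2≡9, 35^3≡11, 35^4≡5, 35^5≡23, 35^6≡7, 35^7≡17, 35^8≡25, 35^9≡1. Order = 9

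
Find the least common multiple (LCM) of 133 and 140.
2660

First find GCD(133, 140) using the Euclidean algorithm:
133 = 0 × 140 + 133
140 = 1 × 133 + 7
133 = 19 × 7 + 0
GCD(133, 140) = 7

LCM formula: LCM(a, b) = (a × b) / GCD(a, b)
LCM(133, 140) = (133 × 140) / 7
LCM(133, 140) = 18620 / 7
LCM(133, 140) = 2660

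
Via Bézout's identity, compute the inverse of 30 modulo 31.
Extended GCD: 30(-1) + 31(1) = 1. So 30^(-1) ≡ 30 ≡ 30 (mod 31). Verify: 30 × 30 = 900 ≡ 1 (mod 31)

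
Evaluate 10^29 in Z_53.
Using repeated squaring. 29 = 16 + 8 + 4 + 1 (binary 11101). Repeated squaring mod 53: 10^1 ≡ 10; 10^2 ≡ 10² = 100 ≡ 47; 10^4 ≡ 47² = 2209 ≡ 36; 10^8 ≡ 36² = 1296 ≡ 24; 10^16 ≡ 24² = 576 ≡ 46. Multiply: 10^29 = 10^16 × 10^8 × 10^4 × 10^1 ≡ 46 × 24 × 36 × 10 (mod 53): 46 × 24 = 1104 ≡ 44; 44 × 36 = 1584 ≡ 47; 47 × 10 = 470 ≡ 46. So 10^29 ≡ 46 (mod 53).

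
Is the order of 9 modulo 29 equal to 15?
No, the actual order is 14, not 15.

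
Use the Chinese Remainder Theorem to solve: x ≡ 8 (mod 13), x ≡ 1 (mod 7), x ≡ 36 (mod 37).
554

Using the Chinese Remainder Theorem:
M = product of moduli = 3367
For equation 1: M_1 = 259, 259 ≡ 12 (mod 13), inverse of 259 mod 13 is 12 (check: 12 × 12 = 144 ≡ 1 (mod 13))
For equation 2: M_2 = 481, 481 ≡ 5 (mod 7), inverse of 481 mod 7 is 3 (check: 5 × 3 = 15 ≡ 1 (mod 7))
For equation 3: M_3 = 91, 91 ≡ 17 (mod 37), inverse of 91 mod 37 is 24 (check: 17 × 24 = 408 ≡ 1 (mod 37))
Combine: x ≡ Σ r_i×M_i×(M_i⁻¹ mod m_i) = 8×259×12 + 1×481×3 + 36×91×24 = 24864 + 1443 + 78624 = 104931
104931 mod 3367 = 554
x ≡ 554 (mod 3367)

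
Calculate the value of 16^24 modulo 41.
Using repeated squaring. 24 = 16 + 8 (binary 11000). Repeated squaring mod 41: 16^1 ≡ 16; 16^2 ≡ 16² = 256 ≡ 10; 16^4 ≡ 10² = 100 ≡ 18; 16^8 ≡ 18² = 324 ≡ 37; 16^16 ≡ 37² = 1369 ≡ 16. Multiply: 16^24 = 16^16 × 16^8 ≡ 16 × 37 (mod 41): 16 × 37 = 592 ≡ 18. So 16^24 ≡ 18 (mod 41).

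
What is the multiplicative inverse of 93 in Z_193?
93^(-1) ≡ 110 (mod 193). Verification: 93 × 110 = 10230 ≡ 1 (mod 193)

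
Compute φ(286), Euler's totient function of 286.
120

Prime factorization: 286 = 2 × 11 × 13
Using the formula φ(n) = n × Π(1 - 1/p) for each prime factor p:
φ(286) = 286 × (1 - 1/2) × (1 - 1/11) × (1 - 1/13)
φ(286) = 120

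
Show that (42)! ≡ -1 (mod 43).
(42)! mod 43 = 42. Since this equals -1 (mod 43), Wilson confirms 43 is prime.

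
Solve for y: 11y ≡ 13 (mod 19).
15

Since gcd(11, 19) = 1 divides 13, a solution exists.
Multiply both sides by the inverse of 11 mod 19:
  11^(-1) mod 19 = 7
  x ≡ 7 × 13 ≡ 91 ≡ 15 (mod 19)
Verification: 11 × 15 = 165 = 8 × 19 + 13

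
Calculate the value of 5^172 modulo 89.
Using Fermat: 5^{88} ≡ 1 (mod 89). 172 ≡ 84 (mod 88). So 5^{172} ≡ 5^{84} ≡ 45 (mod 89)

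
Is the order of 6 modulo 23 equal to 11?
Yes, ord_23(6) = 11.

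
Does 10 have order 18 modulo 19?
p - 1 = 18 has prime divisors 2, 3. Check 10^(18/q) mod 19 for each: 10^(18/2) = 10^9 ≡ 18, 10^(18/3) = 10^6 ≡ 11 (mod 19). None of these is 1, so 10 has order 18 = φ(19), so it is a primitive root mod 19.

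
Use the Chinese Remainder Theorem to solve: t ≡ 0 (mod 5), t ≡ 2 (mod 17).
M = 5 × 17 = 85. M₁ = 17, y₁ ≡ 3 (mod 5). M₂ = 5, y₂ ≡ 7 (mod 17). t = 0×17×3 + 2×5×7 ≡ 70 (mod 85)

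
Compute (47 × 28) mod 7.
0

(47 × 28) = 1316
1316 mod 7 = 0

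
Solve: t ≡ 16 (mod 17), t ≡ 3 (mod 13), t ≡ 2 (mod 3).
M = 17 × 13 × 3 = 663. M₁ = 39, y₁ ≡ 7 (mod 17). M₂ = 51, y₂ ≡ 12 (mod 13). M₃ = 221, y₃ ≡ 2 (mod 3). t = 16×39×7 + 3×51×12 + 2×221×2 ≡ 458 (mod 663)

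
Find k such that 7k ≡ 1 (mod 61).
7^(-1) ≡ 35 (mod 61). Verification: 7 × 35 = 245 ≡ 1 (mod 61)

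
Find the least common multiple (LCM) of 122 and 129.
15738

First find GCD(122, 129) using the Euclidean algorithm:
122 = 0 × 129 + 122
129 = 1 × 122 + 7
122 = 17 × 7 + 3
7 = 2 × 3 + 1
3 = 3 × 1 + 0
GCD(122, 129) = 1

LCM formula: LCM(a, b) = (a × b) / GCD(a, b)
LCM(122, 129) = (122 × 129) / 1
LCM(122, 129) = 15738 / 1
LCM(122, 129) = 15738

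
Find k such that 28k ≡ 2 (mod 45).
29

Since gcd(28, 45) = 1 divides 2, a solution exists.
Multiply both sides by the inverse of 28 mod 45:
  28^(-1) mod 45 = 37
  x ≡ 37 × 2 ≡ 74 ≡ 29 (mod 45)
Verification: 28 × 29 = 812 = 18 × 45 + 2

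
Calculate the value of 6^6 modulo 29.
6 = 4 + 2 (binary 110). Repeated squaring mod 29: 6^1 ≡ 6; 6^2 ≡ 6² = 36 ≡ 7; 6^4 ≡ 7² = 49 ≡ 20. Multiply: 6^6 = 6^4 × 6^2 ≡ 20 × 7 (mod 29): 20 × 7 = 140 ≡ 24. So 6^6 ≡ 24 (mod 29).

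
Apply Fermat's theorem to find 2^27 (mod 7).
By Fermat: 2^{6} ≡ 1 (mod 7). 27 = 4×6 + 3. So 2^{27} ≡ 2^{3} ≡ 1 (mod 7)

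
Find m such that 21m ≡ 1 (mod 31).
21^(-1) ≡ 3 (mod 31). Verification: 21 × 3 = 63 ≡ 1 (mod 31)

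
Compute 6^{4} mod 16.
0

Using successive squaring:
Binary expansion of 4: 100
Powers of 6 mod 16 (each is the square of the previous):
  6^1 ≡ 6 (mod 16)
  6^2 ≡ 6² = 36 ≡ 4 (mod 16)
  6^4 ≡ 4² = 16 ≡ 0 (mod 16)
4 is a power of 2, so 6^4 is the last square: ≡ 0 (mod 16)
Result: 6^4 ≡ 0 (mod 16)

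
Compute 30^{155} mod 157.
89

Using successive squaring:
Binary expansion of 155: 10011011
Powers of 30 mod 157 (each is the square of the previous):
  30^1 ≡ 30 (mod 157)
  30^2 ≡ 30² = 900 ≡ 115 (mod 157)
  30^4 ≡ 115² = 13225 ≡ 37 (mod 157)
  30^8 ≡ 37² = 1369 ≡ 113 (mod 157)
  30^16 ≡ 113² = 12769 ≡ 52 (mod 157)
  30^32 ≡ 52² = 2704 ≡ 35 (mod 157)
  30^64 ≡ 35² = 1225 ≡ 126 (mod 157)
  30^128 ≡ 126² = 15876 ≡ 19 (mod 157)
155 = 128 + 16 + 8 + 2 + 1, so 30^155 = 30^128 × 30^16 × 30^8 × 30^2 × 30^1 ≡ 19 × 52 × 113 × 115 × 30 (mod 157)
Multiplying step by step:
  19 × 52 = 988 ≡ 46 (mod 157)
  46 × 113 = 5198 ≡ 17 (mod 157)
  17 × 115 = 1955 ≡ 71 (mod 157)
  71 × 30 = 2130 ≡ 89 (mod 157)
Result: 30^155 ≡ 89 (mod 157)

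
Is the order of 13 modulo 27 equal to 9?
Yes, ord_27(13) = 9.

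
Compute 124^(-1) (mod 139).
124^(-1) ≡ 37 (mod 139). Verification: 124 × 37 = 4588 ≡ 1 (mod 139)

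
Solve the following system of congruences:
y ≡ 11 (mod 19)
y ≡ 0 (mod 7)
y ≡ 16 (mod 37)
2310

Using the Chinese Remainder Theorem:
M = product of moduli = 4921
For equation 1: M_1 = 259, 259 ≡ 12 (mod 19), inverse of 259 mod 19 is 8 (check: 12 × 8 = 96 ≡ 1 (mod 19))
For equation 2: M_2 = 703, 703 ≡ 3 (mod 7), inverse of 703 mod 7 is 5 (check: 3 × 5 = 15 ≡ 1 (mod 7))
For equation 3: M_3 = 133, 133 ≡ 22 (mod 37), inverse of 133 mod 37 is 32 (check: 22 × 32 = 704 ≡ 1 (mod 37))
Combine: y ≡ Σ r_i×M_i×(M_i⁻¹ mod m_i) = 11×259×8 + 0×703×5 + 16×133×32 = 22792 + 0 + 68096 = 90888
90888 mod 4921 = 2310
y ≡ 2310 (mod 4921)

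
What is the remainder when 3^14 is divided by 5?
Using Fermat: 3^{4} ≡ 1 (mod 5). 14 ≡ 2 (mod 4). So 3^{14} ≡ 3^{2} ≡ 4 (mod 5)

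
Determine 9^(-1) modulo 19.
9^(-1) ≡ 17 (mod 19). Verification: 9 × 17 = 153 ≡ 1 (mod 19)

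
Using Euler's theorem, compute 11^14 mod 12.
By Euler: 11^{4} ≡ 1 (mod 12) since gcd(11, 12) = 1. 14 = 3×4 + 2. So 11^{14} ≡ 11^{2} ≡ 1 (mod 12)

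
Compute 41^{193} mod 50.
21

Using successive squaring:
Binary expansion of 193: 11000001
Powers of 41 mod 50 (each is the square of the previous):
  41^1 ≡ 41 (mod 50)
  41^2 ≡ 41² = 1681 ≡ 31 (mod 50)
  41^4 ≡ 31² = 961 ≡ 11 (mod 50)
  41^8 ≡ 11² = 121 ≡ 21 (mod 50)
  41^16 ≡ 21² = 441 ≡ 41 (mod 50)
  41^32 ≡ 41² = 1681 ≡ 31 (mod 50)
  41^64 ≡ 31² = 961 ≡ 11 (mod 50)
  41^128 ≡ 11² = 121 ≡ 21 (mod 50)
193 = 128 + 64 + 1, so 41^193 = 41^128 × 41^64 × 41^1 ≡ 21 × 11 × 41 (mod 50)
Multiplying step by step:
  21 × 11 = 231 ≡ 31 (mod 50)
  31 × 41 = 1271 ≡ 21 (mod 50)
Result: 41^193 ≡ 21 (mod 50)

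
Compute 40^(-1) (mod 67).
62

Using Extended Euclidean Algorithm:
gcd(40, 67) = 1
Bezout coefficients: 40 × -5 + 67 × 3 = 1
So 40 × -5 ≡ 1 (mod 67)
The inverse is -5 mod 67 = 62
Verification: 40 × 62 = 2480 = 37 × 67 + 1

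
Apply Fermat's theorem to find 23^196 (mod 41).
By Fermat: 23^{40} ≡ 1 (mod 41). 196 = 4×40 + 36. So 23^{196} ≡ 23^{36} ≡ 18 (mod 41)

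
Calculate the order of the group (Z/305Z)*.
240

Prime factorization: 305 = 5 × 61
Using the formula φ(n) = n × Π(1 - 1/p) for each prime factor p:
φ(305) = 305 × (1 - 1/5) × (1 - 1/61)
φ(305) = 240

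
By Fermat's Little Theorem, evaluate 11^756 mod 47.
By Fermat: 11^{46} ≡ 1 (mod 47). 756 ≡ 20 (mod 46). So 11^{756} ≡ 11^{20} ≡ 25 (mod 47)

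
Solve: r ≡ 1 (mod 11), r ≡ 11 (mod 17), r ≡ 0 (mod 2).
M = 11 × 17 × 2 = 374. M₁ = 34, y₁ ≡ 1 (mod 11). M₂ = 22, y₂ ≡ 7 (mod 17). M₃ = 187, y₃ ≡ 1 (mod 2). r = 1×34×1 + 11×22×7 + 0×187×1 ≡ 232 (mod 374)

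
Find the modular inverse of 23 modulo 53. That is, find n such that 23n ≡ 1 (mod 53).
30

Using Extended Euclidean Algorithm:
gcd(23, 53) = 1
Bezout coefficients: 23 × -23 + 53 × 10 = 1
So 23 × -23 ≡ 1 (mod 53)
The inverse is -23 mod 53 = 30
Verification: 23 × 30 = 690 = 13 × 53 + 1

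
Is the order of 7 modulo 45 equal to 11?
No, the actual order is 12, not 11.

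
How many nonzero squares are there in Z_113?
For prime 113, there are (p-1)/2 = (113-1)/2 = 56 quadratic residues (excluding 0).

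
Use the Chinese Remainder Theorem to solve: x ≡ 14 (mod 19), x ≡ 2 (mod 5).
52

Using the Chinese Remainder Theorem:
M = product of moduli = 95
For equation 1: M_1 = 5, 5 ≡ 5 (mod 19), inverse of 5 mod 19 is 4 (check: 5 × 4 = 20 ≡ 1 (mod 19))
For equation 2: M_2 = 19, 19 ≡ 4 (mod 5), inverse of 19 mod 5 is 4 (check: 4 × 4 = 16 ≡ 1 (mod 5))
Combine: x ≡ Σ r_i×M_i×(M_i⁻¹ mod m_i) = 14×5×4 + 2×19×4 = 280 + 152 = 432
432 mod 95 = 52
x ≡ 52 (mod 95)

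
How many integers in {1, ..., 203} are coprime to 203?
168

Prime factorization: 203 = 7 × 29
Using the formula φ(n) = n × Π(1 - 1/p) for each prime factor p:
φ(203) = 203 × (1 - 1/7) × (1 - 1/29)
φ(203) = 168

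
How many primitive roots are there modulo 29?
12

The number of primitive roots modulo p is φ(p-1) = φ(28)
φ(28) = 12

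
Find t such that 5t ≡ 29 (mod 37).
28

Since gcd(5, 37) = 1 divides 29, a solution exists.
Multiply both sides by the inverse of 5 mod 37:
  5^(-1) mod 37 = 15
  x ≡ 15 × 29 ≡ 435 ≡ 28 (mod 37)
Verification: 5 × 28 = 140 = 3 × 37 + 29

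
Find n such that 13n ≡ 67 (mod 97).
35

Since gcd(13, 97) = 1 divides 67, a solution exists.
Multiply both sides by the inverse of 13 mod 97:
  13^(-1) mod 97 = 15
  x ≡ 15 × 67 ≡ 1005 ≡ 35 (mod 97)
Verification: 13 × 35 = 455 = 4 × 97 + 67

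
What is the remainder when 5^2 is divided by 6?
2 = 2 (binary 10). Repeated squaring mod 6: 5^1 ≡ 5; 5^2 ≡ 5² = 25 ≡ 1. So 5^2 ≡ 1 (mod 6).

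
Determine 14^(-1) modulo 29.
14^(-1) ≡ 27 (mod 29). Verification: 14 × 27 = 378 ≡ 1 (mod 29)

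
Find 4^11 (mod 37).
Using repeated squaring. 11 = 8 + 2 + 1 (binary 1011). Repeated squaring mod 37: 4^1 ≡ 4; 4^2 ≡ 4² = 16 ≡ 16; 4^4 ≡ 16² = 256 ≡ 34; 4^8 ≡ 34² = 1156 ≡ 9. Multiply: 4^11 = 4^8 × 4^2 × 4^1 ≡ 9 × 16 × 4 (mod 37): 9 × 16 = 144 ≡ 33; 33 × 4 = 132 ≡ 21. So 4^11 ≡ 21 (mod 37).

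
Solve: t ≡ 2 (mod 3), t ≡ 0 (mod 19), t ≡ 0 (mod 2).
M = 3 × 19 × 2 = 114. M₁ = 38, y₁ ≡ 2 (mod 3). M₂ = 6, y₂ ≡ 16 (mod 19). M₃ = 57, y₃ ≡ 1 (mod 2). t = 2×38×2 + 0×6×16 + 0×57×1 ≡ 38 (mod 114)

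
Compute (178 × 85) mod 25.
5

(178 × 85) = 15130
15130 mod 25 = 5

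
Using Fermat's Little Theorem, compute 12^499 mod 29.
By Fermat: 12^{28} ≡ 1 (mod 29). 499 ≡ 23 (mod 28). So 12^{499} ≡ 12^{23} ≡ 17 (mod 29)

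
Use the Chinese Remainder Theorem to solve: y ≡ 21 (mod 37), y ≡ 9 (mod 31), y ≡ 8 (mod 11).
2241

Using the Chinese Remainder Theorem:
M = product of moduli = 12617
For equation 1: M_1 = 341, 341 ≡ 8 (mod 37), inverse of 341 mod 37 is 14 (check: 8 × 14 = 112 ≡ 1 (mod 37))
For equation 2: M_2 = 407, 407 ≡ 4 (mod 31), inverse of 407 mod 31 is 8 (check: 4 × 8 = 32 ≡ 1 (mod 31))
For equation 3: M_3 = 1147, 1147 ≡ 3 (mod 11), inverse of 1147 mod 11 is 4 (check: 3 × 4 = 12 ≡ 1 (mod 11))
Combine: y ≡ Σ r_i×M_i×(M_i⁻¹ mod m_i) = 21×341×14 + 9×407×8 + 8×1147×4 = 100254 + 29304 + 36704 = 166262
166262 mod 12617 = 2241
y ≡ 2241 (mod 12617)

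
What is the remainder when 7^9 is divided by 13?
9 = 8 + 1 (binary 1001). Repeated squaring mod 13: 7^1 ≡ 7; 7^2 ≡ 7² = 49 ≡ 10; 7^4 ≡ 10² = 100 ≡ 9; 7^8 ≡ 9² = 81 ≡ 3. Multiply: 7^9 = 7^8 × 7^1 ≡ 3 × 7 (mod 13): 3 × 7 = 21 ≡ 8. So 7^9 ≡ 8 (mod 13).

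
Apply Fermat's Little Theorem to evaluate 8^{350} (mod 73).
64

By Fermat's Little Theorem, a^(p-1) ≡ 1 (mod p) for prime p and gcd(a, p) = 1
Here p = 73, so 8^72 ≡ 1 (mod 73)
We can reduce the exponent: 350 mod 72 = 62
So 8^350 ≡ 8^62 (mod 73)
Computing: 8^62 mod 73 = 64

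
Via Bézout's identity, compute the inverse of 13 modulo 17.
Extended GCD: 13(4) + 17(-3) = 1. So 13^(-1) ≡ 4 ≡ 4 (mod 17). Verify: 13 × 4 = 52 ≡ 1 (mod 17)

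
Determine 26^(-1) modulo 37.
26^(-1) ≡ 10 (mod 37). Verification: 26 × 10 = 260 ≡ 1 (mod 37)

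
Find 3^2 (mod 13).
2 = 2 (binary 10). Repeated squaring mod 13: 3^1 ≡ 3; 3^2 ≡ 3² = 9 ≡ 9. So 3^2 ≡ 9 (mod 13).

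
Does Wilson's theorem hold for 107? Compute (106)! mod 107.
(106)! mod 107 = 106. Since this equals -1 (mod 107), Wilson confirms 107 is prime.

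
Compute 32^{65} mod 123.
32

Using successive squaring:
Binary expansion of 65: 1000001
Powers of 32 mod 123 (each is the square of the previous):
  32^1 ≡ 32 (mod 123)
  32^2 ≡ 32² = 1024 ≡ 40 (mod 123)
  32^4 ≡ 40² = 1600 ≡ 1 (mod 123)
  32^8 ≡ 1² = 1 ≡ 1 (mod 123)
  32^16 ≡ 1² = 1 ≡ 1 (mod 123)
  32^32 ≡ 1² = 1 ≡ 1 (mod 123)
  32^64 ≡ 1² = 1 ≡ 1 (mod 123)
65 = 64 + 1, so 32^65 = 32^64 × 32^1 ≡ 1 × 32 (mod 123)
Multiplying step by step:
  1 × 32 = 32 ≡ 32 (mod 123)
Result: 32^65 ≡ 32 (mod 123)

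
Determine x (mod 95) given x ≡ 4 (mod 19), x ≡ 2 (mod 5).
42

Using the Chinese Remainder Theorem:
M = product of moduli = 95
For equation 1: M_1 = 5, 5 ≡ 5 (mod 19), inverse of 5 mod 19 is 4 (check: 5 × 4 = 20 ≡ 1 (mod 19))
For equation 2: M_2 = 19, 19 ≡ 4 (mod 5), inverse of 19 mod 5 is 4 (check: 4 × 4 = 16 ≡ 1 (mod 5))
Combine: x ≡ Σ r_i×M_i×(M_i⁻¹ mod m_i) = 4×5×4 + 2×19×4 = 80 + 152 = 232
232 mod 95 = 42
x ≡ 42 (mod 95)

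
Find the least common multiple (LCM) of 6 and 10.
30

First find GCD(6, 10) using the Euclidean algorithm:
6 = 0 × 10 + 6
10 = 1 × 6 + 4
6 = 1 × 4 + 2
4 = 2 × 2 + 0
GCD(6, 10) = 2

LCM formula: LCM(a, b) = (a × b) / GCD(a, b)
LCM(6, 10) = (6 × 10) / 2
LCM(6, 10) = 60 / 2
LCM(6, 10) = 30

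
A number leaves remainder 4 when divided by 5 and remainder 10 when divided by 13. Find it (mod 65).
M = 5 × 13 = 65. M₁ = 13, y₁ ≡ 2 (mod 5). M₂ = 5, y₂ ≡ 8 (mod 13). z = 4×13×2 + 10×5×8 ≡ 49 (mod 65)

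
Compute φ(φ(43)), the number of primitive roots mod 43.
Number of primitive roots mod 43 = φ(42) = 12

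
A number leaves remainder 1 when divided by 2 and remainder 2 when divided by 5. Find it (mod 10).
M = 2 × 5 = 10. M₁ = 5, y₁ ≡ 1 (mod 2). M₂ = 2, y₂ ≡ 3 (mod 5). t = 1×5×1 + 2×2×3 ≡ 7 (mod 10)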